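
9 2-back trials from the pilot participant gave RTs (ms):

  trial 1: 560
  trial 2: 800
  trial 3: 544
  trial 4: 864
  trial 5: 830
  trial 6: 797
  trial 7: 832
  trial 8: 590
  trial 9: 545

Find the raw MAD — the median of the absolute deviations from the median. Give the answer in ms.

Sorted: 544, 545, 560, 590, 797, 800, 830, 832, 864 → median = 797
|x − 797|: 237, 3, 253, 67, 33, 0, 35, 207, 252
Sorted deviations: 0, 3, 33, 35, 67, 207, 237, 252, 253 → MAD = 67

67 ms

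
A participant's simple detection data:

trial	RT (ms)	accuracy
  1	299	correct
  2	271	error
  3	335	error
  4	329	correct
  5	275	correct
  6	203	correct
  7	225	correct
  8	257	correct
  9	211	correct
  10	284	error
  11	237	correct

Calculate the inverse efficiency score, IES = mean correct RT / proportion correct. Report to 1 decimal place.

349.9 ms

Correct trials (n=8): 299, 329, 275, 203, 225, 257, 211, 237
Mean correct RT = 2036/8 = 254.5000 ms
Proportion correct = 8/11
IES = 254.5000 / (8/11) = 349.938 ms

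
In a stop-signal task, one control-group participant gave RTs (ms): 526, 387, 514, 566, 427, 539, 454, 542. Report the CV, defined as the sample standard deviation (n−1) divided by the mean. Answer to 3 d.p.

0.129

n = 8, Σ = 3955, M = 494.3750
Σ(x−M)² = 28473.875; s = √(28473.875/7) = 63.7785
CV = 63.7785 / 494.3750 = 0.12901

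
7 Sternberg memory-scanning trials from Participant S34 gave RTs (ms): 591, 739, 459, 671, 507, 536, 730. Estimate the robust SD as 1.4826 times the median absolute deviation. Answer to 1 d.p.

Sorted: 459, 507, 536, 591, 671, 730, 739 → median = 591
|x − 591| sorted: 0, 55, 80, 84, 132, 139, 148 → MAD = 84
Robust SD ≈ 1.4826 × 84 = 124.538

124.5 ms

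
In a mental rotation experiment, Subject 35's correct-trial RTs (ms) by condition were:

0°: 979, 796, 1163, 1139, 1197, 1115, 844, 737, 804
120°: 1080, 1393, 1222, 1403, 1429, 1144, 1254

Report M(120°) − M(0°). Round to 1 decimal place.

300.1 ms

M(0°) = 8774/9 = 974.889
M(120°) = 8925/7 = 1275.000
Difference = 1275.000 − 974.889 = 300.111 ms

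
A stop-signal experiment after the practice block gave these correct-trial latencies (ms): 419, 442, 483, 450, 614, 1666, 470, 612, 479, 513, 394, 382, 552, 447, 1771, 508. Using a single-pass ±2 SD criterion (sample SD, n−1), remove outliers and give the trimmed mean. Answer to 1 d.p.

483.2 ms

n = 16, ΣRT = 10202, M = 637.625
Σ(x−M)² = 2742447.75; s = √(2742447.75/15) = 427.586
Cutoffs: 637.625 ± 2·427.586 → [-217.5, 1492.8]
Outside: 1666, 1771 → excluded.
Retained (n=14): Σ = 6765, mean = 6765/14 = 483.214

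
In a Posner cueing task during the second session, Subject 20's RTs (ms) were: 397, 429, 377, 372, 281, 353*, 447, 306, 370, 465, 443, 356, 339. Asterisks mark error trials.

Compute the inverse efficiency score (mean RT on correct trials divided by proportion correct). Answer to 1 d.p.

413.7 ms

Correct trials (n=12): 397, 429, 377, 372, 281, 447, 306, 370, 465, 443, 356, 339
Mean correct RT = 4582/12 = 381.8333 ms
Proportion correct = 12/13
IES = 381.8333 / (12/13) = 413.653 ms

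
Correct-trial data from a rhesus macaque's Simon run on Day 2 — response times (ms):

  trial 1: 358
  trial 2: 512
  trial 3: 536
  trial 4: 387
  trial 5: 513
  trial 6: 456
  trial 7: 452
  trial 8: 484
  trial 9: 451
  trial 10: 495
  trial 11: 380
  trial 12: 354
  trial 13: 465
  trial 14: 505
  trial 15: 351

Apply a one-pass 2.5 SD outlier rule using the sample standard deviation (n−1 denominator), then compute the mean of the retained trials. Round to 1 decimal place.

n = 15, ΣRT = 6699, M = 446.600
Σ(x−M)² = 57857.60; s = √(57857.60/14) = 64.286
Cutoffs: 446.600 ± 2.5·64.286 → [285.9, 607.3]
No RTs fall outside the cutoffs; all 15 retained. Mean = 6699/15 = 446.600

446.6 ms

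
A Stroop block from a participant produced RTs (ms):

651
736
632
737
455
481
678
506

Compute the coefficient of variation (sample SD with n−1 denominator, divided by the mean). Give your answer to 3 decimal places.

n = 8, Σ = 4876, M = 609.5000
Σ(x−M)² = 90274.000; s = √(90274.000/7) = 113.5618
CV = 113.5618 / 609.5000 = 0.18632

0.186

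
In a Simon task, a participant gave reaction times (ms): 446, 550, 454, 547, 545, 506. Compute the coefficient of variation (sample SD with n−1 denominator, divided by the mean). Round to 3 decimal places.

0.094

n = 6, Σ = 3048, M = 508.0000
Σ(x−M)² = 11418.000; s = √(11418.000/5) = 47.7870
CV = 47.7870 / 508.0000 = 0.09407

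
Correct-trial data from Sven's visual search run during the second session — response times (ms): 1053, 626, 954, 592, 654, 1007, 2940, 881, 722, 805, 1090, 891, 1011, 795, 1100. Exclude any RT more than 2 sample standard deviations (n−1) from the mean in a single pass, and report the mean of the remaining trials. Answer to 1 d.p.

870.1 ms

n = 15, ΣRT = 15121, M = 1008.067
Σ(x−M)² = 4395250.93; s = √(4395250.93/14) = 560.309
Cutoffs: 1008.067 ± 2·560.309 → [-112.6, 2128.7]
Outside: 2940 → excluded.
Retained (n=14): Σ = 12181, mean = 12181/14 = 870.071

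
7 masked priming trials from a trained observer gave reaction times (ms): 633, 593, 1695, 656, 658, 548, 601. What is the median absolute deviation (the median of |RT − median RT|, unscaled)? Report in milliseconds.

32 ms

Sorted: 548, 593, 601, 633, 656, 658, 1695 → median = 633
|x − 633|: 0, 40, 1062, 23, 25, 85, 32
Sorted deviations: 0, 23, 25, 32, 40, 85, 1062 → MAD = 32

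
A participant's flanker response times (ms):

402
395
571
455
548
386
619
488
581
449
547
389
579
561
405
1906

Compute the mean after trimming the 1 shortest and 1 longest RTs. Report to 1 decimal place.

499.2 ms

Sorted: 386, 389, 395, 402, 405, 449, 455, 488, 547, 548, 561, 571, 579, 581, 619, 1906
Drop lowest 1 (386) and highest 1 (1906)
Remaining (n=14): Σ = 6989, mean = 6989/14 = 499.214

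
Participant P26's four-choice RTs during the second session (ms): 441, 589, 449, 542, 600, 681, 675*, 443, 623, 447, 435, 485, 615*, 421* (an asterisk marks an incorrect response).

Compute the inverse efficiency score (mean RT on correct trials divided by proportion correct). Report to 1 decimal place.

Correct trials (n=11): 441, 589, 449, 542, 600, 681, 443, 623, 447, 435, 485
Mean correct RT = 5735/11 = 521.3636 ms
Proportion correct = 11/14
IES = 521.3636 / (11/14) = 663.554 ms

663.6 ms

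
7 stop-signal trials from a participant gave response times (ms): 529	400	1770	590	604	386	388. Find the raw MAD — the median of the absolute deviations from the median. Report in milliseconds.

129 ms

Sorted: 386, 388, 400, 529, 590, 604, 1770 → median = 529
|x − 529|: 0, 129, 1241, 61, 75, 143, 141
Sorted deviations: 0, 61, 75, 129, 141, 143, 1241 → MAD = 129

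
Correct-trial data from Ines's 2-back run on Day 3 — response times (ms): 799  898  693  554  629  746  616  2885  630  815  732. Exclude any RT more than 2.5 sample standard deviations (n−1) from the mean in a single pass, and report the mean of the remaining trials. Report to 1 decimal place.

n = 11, ΣRT = 9997, M = 908.818
Σ(x−M)² = 4398301.64; s = √(4398301.64/10) = 663.197
Cutoffs: 908.818 ± 2.5·663.197 → [-749.2, 2566.8]
Outside: 2885 → excluded.
Retained (n=10): Σ = 7112, mean = 7112/10 = 711.200

711.2 ms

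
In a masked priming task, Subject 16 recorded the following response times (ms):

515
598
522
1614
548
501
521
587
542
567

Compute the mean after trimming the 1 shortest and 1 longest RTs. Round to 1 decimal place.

Sorted: 501, 515, 521, 522, 542, 548, 567, 587, 598, 1614
Drop lowest 1 (501) and highest 1 (1614)
Remaining (n=8): Σ = 4400, mean = 4400/8 = 550.000

550.0 ms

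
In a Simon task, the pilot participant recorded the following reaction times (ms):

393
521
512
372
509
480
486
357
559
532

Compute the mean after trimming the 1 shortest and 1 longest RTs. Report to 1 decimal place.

475.6 ms

Sorted: 357, 372, 393, 480, 486, 509, 512, 521, 532, 559
Drop lowest 1 (357) and highest 1 (559)
Remaining (n=8): Σ = 3805, mean = 3805/8 = 475.625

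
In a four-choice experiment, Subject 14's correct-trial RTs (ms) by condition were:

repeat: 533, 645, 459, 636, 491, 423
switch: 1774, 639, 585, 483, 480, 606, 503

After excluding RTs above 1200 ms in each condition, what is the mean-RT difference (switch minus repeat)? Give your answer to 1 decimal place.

18.2 ms

switch: exclude 1774
M(repeat) = 3187/6 = 531.167
M(switch) = 3296/6 = 549.333
Difference = 549.333 − 531.167 = 18.167 ms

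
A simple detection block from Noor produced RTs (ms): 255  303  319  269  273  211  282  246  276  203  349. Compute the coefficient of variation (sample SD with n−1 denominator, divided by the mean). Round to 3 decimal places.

n = 11, Σ = 2986, M = 271.4545
Σ(x−M)² = 18668.727; s = √(18668.727/10) = 43.2073
CV = 43.2073 / 271.4545 = 0.15917

0.159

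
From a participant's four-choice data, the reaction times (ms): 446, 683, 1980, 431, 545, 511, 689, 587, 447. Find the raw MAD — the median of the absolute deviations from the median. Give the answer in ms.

Sorted: 431, 446, 447, 511, 545, 587, 683, 689, 1980 → median = 545
|x − 545|: 99, 138, 1435, 114, 0, 34, 144, 42, 98
Sorted deviations: 0, 34, 42, 98, 99, 114, 138, 144, 1435 → MAD = 99

99 ms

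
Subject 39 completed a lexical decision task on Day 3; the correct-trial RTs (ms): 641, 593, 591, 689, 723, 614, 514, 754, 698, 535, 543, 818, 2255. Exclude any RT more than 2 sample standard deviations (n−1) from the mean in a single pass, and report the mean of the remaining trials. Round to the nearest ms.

643 ms

n = 13, ΣRT = 9968, M = 766.769
Σ(x−M)² = 2498240.31; s = √(2498240.31/12) = 456.275
Cutoffs: 766.769 ± 2·456.275 → [-145.8, 1679.3]
Outside: 2255 → excluded.
Retained (n=12): Σ = 7713, mean = 7713/12 = 642.750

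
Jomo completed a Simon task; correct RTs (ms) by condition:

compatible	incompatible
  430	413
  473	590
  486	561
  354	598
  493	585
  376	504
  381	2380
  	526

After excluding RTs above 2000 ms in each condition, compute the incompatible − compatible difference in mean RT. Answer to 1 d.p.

112.0 ms

incompatible: exclude 2380
M(compatible) = 2993/7 = 427.571
M(incompatible) = 3777/7 = 539.571
Difference = 539.571 − 427.571 = 112.000 ms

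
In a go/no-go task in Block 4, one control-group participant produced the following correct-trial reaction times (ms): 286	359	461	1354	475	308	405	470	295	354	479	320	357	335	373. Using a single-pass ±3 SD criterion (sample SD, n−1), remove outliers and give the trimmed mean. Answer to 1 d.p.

n = 15, ΣRT = 6631, M = 442.067
Σ(x−M)² = 953568.93; s = √(953568.93/14) = 260.983
Cutoffs: 442.067 ± 3·260.983 → [-340.9, 1225.0]
Outside: 1354 → excluded.
Retained (n=14): Σ = 5277, mean = 5277/14 = 376.929

376.9 ms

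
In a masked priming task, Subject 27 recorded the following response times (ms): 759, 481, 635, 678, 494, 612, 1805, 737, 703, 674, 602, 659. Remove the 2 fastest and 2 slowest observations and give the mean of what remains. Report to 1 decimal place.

662.5 ms

Sorted: 481, 494, 602, 612, 635, 659, 674, 678, 703, 737, 759, 1805
Drop lowest 2 (481, 494) and highest 2 (759, 1805)
Remaining (n=8): Σ = 5300, mean = 5300/8 = 662.500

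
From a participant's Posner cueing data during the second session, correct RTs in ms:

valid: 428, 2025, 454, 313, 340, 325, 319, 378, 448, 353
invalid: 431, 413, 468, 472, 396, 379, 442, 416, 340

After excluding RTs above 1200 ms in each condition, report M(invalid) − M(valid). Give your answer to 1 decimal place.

valid: exclude 2025
M(valid) = 3358/9 = 373.111
M(invalid) = 3757/9 = 417.444
Difference = 417.444 − 373.111 = 44.333 ms

44.3 ms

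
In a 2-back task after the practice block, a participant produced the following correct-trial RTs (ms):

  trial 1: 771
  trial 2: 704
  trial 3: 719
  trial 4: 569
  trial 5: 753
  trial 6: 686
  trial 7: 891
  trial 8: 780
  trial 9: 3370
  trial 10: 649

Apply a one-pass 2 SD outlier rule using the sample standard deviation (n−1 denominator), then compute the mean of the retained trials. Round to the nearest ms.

725 ms

n = 10, ΣRT = 9892, M = 989.200
Σ(x−M)² = 6363599.60; s = √(6363599.60/9) = 840.873
Cutoffs: 989.200 ± 2·840.873 → [-692.5, 2670.9]
Outside: 3370 → excluded.
Retained (n=9): Σ = 6522, mean = 6522/9 = 724.667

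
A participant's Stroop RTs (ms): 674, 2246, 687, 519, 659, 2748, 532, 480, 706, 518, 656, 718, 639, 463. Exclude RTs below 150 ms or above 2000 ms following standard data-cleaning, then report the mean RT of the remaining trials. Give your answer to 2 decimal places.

604.25 ms

Excluded: 2246, 2748
Retained (n=12): Σ = 7251
Mean = 7251/12 = 604.2500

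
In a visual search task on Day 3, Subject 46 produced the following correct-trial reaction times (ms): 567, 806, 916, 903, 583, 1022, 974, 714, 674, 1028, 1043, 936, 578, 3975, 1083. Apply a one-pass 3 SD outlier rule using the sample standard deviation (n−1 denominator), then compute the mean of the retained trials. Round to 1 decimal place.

n = 15, ΣRT = 15802, M = 1053.467
Σ(x−M)² = 9604157.73; s = √(9604157.73/14) = 828.258
Cutoffs: 1053.467 ± 3·828.258 → [-1431.3, 3538.2]
Outside: 3975 → excluded.
Retained (n=14): Σ = 11827, mean = 11827/14 = 844.786

844.8 ms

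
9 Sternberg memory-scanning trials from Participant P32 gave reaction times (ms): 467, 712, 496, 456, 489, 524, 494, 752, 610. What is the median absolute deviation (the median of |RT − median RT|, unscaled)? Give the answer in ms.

29 ms

Sorted: 456, 467, 489, 494, 496, 524, 610, 712, 752 → median = 496
|x − 496|: 29, 216, 0, 40, 7, 28, 2, 256, 114
Sorted deviations: 0, 2, 7, 28, 29, 40, 114, 216, 256 → MAD = 29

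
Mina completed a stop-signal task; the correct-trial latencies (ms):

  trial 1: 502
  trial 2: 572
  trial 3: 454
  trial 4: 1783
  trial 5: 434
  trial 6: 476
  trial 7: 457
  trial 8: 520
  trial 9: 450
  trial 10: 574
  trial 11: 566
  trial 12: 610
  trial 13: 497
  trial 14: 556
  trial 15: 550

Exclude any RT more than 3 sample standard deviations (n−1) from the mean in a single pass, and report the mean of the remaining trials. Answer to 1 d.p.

n = 15, ΣRT = 9001, M = 600.067
Σ(x−M)² = 1540450.93; s = √(1540450.93/14) = 331.711
Cutoffs: 600.067 ± 3·331.711 → [-395.1, 1595.2]
Outside: 1783 → excluded.
Retained (n=14): Σ = 7218, mean = 7218/14 = 515.571

515.6 ms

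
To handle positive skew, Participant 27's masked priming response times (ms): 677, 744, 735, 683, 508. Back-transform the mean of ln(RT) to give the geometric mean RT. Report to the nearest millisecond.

ln(RT): 6.5177, 6.6120, 6.5999, 6.5265, 6.2305
Mean ln(RT) = 32.4866/5 = 6.49731
Geometric mean = exp(6.49731) = 663.36 ms

663 ms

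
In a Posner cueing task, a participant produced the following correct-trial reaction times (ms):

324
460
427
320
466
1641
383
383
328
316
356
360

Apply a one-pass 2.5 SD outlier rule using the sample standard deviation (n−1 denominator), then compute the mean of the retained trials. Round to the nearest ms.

n = 12, ΣRT = 5764, M = 480.333
Σ(x−M)² = 1499854.67; s = √(1499854.67/11) = 369.257
Cutoffs: 480.333 ± 2.5·369.257 → [-442.8, 1403.5]
Outside: 1641 → excluded.
Retained (n=11): Σ = 4123, mean = 4123/11 = 374.818

375 ms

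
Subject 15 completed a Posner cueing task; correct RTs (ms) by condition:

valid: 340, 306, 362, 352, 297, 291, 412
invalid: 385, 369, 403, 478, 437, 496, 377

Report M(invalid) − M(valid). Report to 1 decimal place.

M(valid) = 2360/7 = 337.143
M(invalid) = 2945/7 = 420.714
Difference = 420.714 − 337.143 = 83.571 ms

83.6 ms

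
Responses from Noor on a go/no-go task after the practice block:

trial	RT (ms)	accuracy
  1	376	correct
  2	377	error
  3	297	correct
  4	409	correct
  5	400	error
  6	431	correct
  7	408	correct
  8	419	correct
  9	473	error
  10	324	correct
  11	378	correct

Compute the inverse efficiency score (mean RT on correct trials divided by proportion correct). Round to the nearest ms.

523 ms

Correct trials (n=8): 376, 297, 409, 431, 408, 419, 324, 378
Mean correct RT = 3042/8 = 380.2500 ms
Proportion correct = 8/11
IES = 380.2500 / (8/11) = 522.844 ms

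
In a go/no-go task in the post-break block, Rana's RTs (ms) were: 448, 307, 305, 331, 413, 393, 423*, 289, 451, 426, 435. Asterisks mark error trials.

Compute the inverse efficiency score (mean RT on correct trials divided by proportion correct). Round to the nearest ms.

418 ms

Correct trials (n=10): 448, 307, 305, 331, 413, 393, 289, 451, 426, 435
Mean correct RT = 3798/10 = 379.8000 ms
Proportion correct = 10/11
IES = 379.8000 / (10/11) = 417.780 ms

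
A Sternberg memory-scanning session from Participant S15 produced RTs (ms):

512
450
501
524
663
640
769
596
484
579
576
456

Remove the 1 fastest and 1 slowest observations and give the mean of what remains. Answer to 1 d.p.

Sorted: 450, 456, 484, 501, 512, 524, 576, 579, 596, 640, 663, 769
Drop lowest 1 (450) and highest 1 (769)
Remaining (n=10): Σ = 5531, mean = 5531/10 = 553.100

553.1 ms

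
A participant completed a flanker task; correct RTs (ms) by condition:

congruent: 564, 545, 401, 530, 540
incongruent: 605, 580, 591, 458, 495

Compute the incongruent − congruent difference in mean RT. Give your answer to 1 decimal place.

29.8 ms

M(congruent) = 2580/5 = 516.000
M(incongruent) = 2729/5 = 545.800
Difference = 545.800 − 516.000 = 29.800 ms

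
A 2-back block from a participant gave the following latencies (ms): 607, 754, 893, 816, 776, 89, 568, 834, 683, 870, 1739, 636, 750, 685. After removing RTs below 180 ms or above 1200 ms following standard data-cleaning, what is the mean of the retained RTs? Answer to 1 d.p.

739.3 ms

Excluded: 89, 1739
Retained (n=12): Σ = 8872
Mean = 8872/12 = 739.3333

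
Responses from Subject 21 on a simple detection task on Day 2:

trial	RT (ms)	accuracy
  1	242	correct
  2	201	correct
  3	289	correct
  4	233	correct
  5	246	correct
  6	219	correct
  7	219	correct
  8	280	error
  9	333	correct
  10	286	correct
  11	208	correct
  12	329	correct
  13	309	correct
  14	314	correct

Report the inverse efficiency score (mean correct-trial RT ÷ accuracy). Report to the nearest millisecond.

284 ms

Correct trials (n=13): 242, 201, 289, 233, 246, 219, 219, 333, 286, 208, 329, 309, 314
Mean correct RT = 3428/13 = 263.6923 ms
Proportion correct = 13/14
IES = 263.6923 / (13/14) = 283.976 ms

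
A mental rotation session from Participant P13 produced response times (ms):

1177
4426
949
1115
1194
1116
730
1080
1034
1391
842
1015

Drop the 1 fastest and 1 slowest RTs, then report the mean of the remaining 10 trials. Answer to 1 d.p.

Sorted: 730, 842, 949, 1015, 1034, 1080, 1115, 1116, 1177, 1194, 1391, 4426
Drop lowest 1 (730) and highest 1 (4426)
Remaining (n=10): Σ = 10913, mean = 10913/10 = 1091.300

1091.3 ms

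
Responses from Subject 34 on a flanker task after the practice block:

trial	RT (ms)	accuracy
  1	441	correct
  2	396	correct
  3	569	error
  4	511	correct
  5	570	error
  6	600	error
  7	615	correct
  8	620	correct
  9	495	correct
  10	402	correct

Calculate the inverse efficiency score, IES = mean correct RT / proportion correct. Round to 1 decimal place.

Correct trials (n=7): 441, 396, 511, 615, 620, 495, 402
Mean correct RT = 3480/7 = 497.1429 ms
Proportion correct = 7/10
IES = 497.1429 / (7/10) = 710.204 ms

710.2 ms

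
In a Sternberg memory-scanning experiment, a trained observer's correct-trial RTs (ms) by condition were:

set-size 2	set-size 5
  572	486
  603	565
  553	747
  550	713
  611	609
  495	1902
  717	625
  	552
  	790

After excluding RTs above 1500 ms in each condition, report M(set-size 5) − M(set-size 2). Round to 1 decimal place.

set-size 5: exclude 1902
M(set-size 2) = 4101/7 = 585.857
M(set-size 5) = 5087/8 = 635.875
Difference = 635.875 − 585.857 = 50.018 ms

50.0 ms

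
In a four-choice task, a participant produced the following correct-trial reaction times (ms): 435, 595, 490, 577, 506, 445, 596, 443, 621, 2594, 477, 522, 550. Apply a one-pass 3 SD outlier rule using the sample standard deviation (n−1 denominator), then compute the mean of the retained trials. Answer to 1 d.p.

n = 13, ΣRT = 8851, M = 680.846
Σ(x−M)² = 4012625.69; s = √(4012625.69/12) = 578.261
Cutoffs: 680.846 ± 3·578.261 → [-1053.9, 2415.6]
Outside: 2594 → excluded.
Retained (n=12): Σ = 6257, mean = 6257/12 = 521.417

521.4 ms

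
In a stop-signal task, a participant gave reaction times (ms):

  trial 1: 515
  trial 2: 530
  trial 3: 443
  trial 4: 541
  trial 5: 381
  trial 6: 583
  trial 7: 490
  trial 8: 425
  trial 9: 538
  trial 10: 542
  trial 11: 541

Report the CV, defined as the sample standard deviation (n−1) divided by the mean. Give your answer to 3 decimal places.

n = 11, Σ = 5529, M = 502.6364
Σ(x−M)² = 37642.545; s = √(37642.545/10) = 61.3535
CV = 61.3535 / 502.6364 = 0.12206

0.122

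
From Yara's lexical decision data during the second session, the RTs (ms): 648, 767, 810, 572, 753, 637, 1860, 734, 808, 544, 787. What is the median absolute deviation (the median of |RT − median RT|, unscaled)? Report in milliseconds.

57 ms

Sorted: 544, 572, 637, 648, 734, 753, 767, 787, 808, 810, 1860 → median = 753
|x − 753|: 105, 14, 57, 181, 0, 116, 1107, 19, 55, 209, 34
Sorted deviations: 0, 14, 19, 34, 55, 57, 105, 116, 181, 209, 1107 → MAD = 57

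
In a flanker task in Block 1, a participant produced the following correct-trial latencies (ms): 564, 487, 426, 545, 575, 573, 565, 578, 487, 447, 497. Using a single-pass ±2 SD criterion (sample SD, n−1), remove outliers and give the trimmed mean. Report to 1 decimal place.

n = 11, ΣRT = 5744, M = 522.182
Σ(x−M)² = 30603.64; s = √(30603.64/10) = 55.321
Cutoffs: 522.182 ± 2·55.321 → [411.5, 632.8]
No RTs fall outside the cutoffs; all 11 retained. Mean = 5744/11 = 522.182

522.2 ms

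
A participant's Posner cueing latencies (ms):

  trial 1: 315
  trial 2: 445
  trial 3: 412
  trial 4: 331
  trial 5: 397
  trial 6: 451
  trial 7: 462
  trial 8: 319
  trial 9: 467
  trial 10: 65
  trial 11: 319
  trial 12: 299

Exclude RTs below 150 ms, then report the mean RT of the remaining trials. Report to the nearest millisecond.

Excluded: 65
Retained (n=11): Σ = 4217
Mean = 4217/11 = 383.3636

383 ms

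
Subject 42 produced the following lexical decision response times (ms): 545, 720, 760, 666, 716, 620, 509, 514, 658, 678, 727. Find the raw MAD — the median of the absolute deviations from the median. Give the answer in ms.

Sorted: 509, 514, 545, 620, 658, 666, 678, 716, 720, 727, 760 → median = 666
|x − 666|: 121, 54, 94, 0, 50, 46, 157, 152, 8, 12, 61
Sorted deviations: 0, 8, 12, 46, 50, 54, 61, 94, 121, 152, 157 → MAD = 54

54 ms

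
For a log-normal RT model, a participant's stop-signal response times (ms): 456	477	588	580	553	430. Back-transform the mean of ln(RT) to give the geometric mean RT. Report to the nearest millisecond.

ln(RT): 6.1225, 6.1675, 6.3767, 6.3630, 6.3154, 6.0638
Mean ln(RT) = 37.4089/6 = 6.23482
Geometric mean = exp(6.23482) = 510.21 ms

510 ms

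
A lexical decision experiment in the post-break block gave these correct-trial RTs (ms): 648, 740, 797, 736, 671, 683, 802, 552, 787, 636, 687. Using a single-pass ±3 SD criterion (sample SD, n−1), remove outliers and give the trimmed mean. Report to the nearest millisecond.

704 ms

n = 11, ΣRT = 7739, M = 703.545
Σ(x−M)² = 60142.73; s = √(60142.73/10) = 77.552
Cutoffs: 703.545 ± 3·77.552 → [470.9, 936.2]
No RTs fall outside the cutoffs; all 11 retained. Mean = 7739/11 = 703.545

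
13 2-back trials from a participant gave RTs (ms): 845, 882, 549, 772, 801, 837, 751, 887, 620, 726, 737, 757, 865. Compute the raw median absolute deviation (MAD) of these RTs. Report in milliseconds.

65 ms

Sorted: 549, 620, 726, 737, 751, 757, 772, 801, 837, 845, 865, 882, 887 → median = 772
|x − 772|: 73, 110, 223, 0, 29, 65, 21, 115, 152, 46, 35, 15, 93
Sorted deviations: 0, 15, 21, 29, 35, 46, 65, 73, 93, 110, 115, 152, 223 → MAD = 65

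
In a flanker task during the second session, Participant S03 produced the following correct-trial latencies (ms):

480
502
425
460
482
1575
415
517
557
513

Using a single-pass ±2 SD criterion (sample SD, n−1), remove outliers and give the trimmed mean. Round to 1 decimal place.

483.4 ms

n = 10, ΣRT = 5926, M = 592.600
Σ(x−M)² = 1088762.40; s = √(1088762.40/9) = 347.813
Cutoffs: 592.600 ± 2·347.813 → [-103.0, 1288.2]
Outside: 1575 → excluded.
Retained (n=9): Σ = 4351, mean = 4351/9 = 483.444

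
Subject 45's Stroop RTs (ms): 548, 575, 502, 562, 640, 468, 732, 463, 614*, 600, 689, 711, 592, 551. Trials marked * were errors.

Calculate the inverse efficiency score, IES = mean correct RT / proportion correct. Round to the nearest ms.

632 ms

Correct trials (n=13): 548, 575, 502, 562, 640, 468, 732, 463, 600, 689, 711, 592, 551
Mean correct RT = 7633/13 = 587.1538 ms
Proportion correct = 13/14
IES = 587.1538 / (13/14) = 632.320 ms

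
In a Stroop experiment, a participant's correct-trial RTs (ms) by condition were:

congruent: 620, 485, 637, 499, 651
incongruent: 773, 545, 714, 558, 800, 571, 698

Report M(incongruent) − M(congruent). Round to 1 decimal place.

87.2 ms

M(congruent) = 2892/5 = 578.400
M(incongruent) = 4659/7 = 665.571
Difference = 665.571 − 578.400 = 87.171 ms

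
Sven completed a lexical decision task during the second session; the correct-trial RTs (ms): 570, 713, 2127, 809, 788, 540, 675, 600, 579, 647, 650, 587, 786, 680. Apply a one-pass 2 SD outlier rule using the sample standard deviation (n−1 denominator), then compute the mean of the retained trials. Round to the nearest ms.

663 ms

n = 14, ΣRT = 10751, M = 767.929
Σ(x−M)² = 2085162.93; s = √(2085162.93/13) = 400.496
Cutoffs: 767.929 ± 2·400.496 → [-33.1, 1568.9]
Outside: 2127 → excluded.
Retained (n=13): Σ = 8624, mean = 8624/13 = 663.385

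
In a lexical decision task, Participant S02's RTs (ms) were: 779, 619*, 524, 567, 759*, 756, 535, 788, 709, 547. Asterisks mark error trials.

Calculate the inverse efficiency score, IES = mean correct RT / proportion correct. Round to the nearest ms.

Correct trials (n=8): 779, 524, 567, 756, 535, 788, 709, 547
Mean correct RT = 5205/8 = 650.6250 ms
Proportion correct = 8/10
IES = 650.6250 / (8/10) = 813.281 ms

813 ms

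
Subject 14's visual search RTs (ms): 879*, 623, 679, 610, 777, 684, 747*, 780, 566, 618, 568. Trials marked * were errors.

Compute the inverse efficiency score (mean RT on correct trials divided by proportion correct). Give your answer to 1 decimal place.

Correct trials (n=9): 623, 679, 610, 777, 684, 780, 566, 618, 568
Mean correct RT = 5905/9 = 656.1111 ms
Proportion correct = 9/11
IES = 656.1111 / (9/11) = 801.914 ms

801.9 ms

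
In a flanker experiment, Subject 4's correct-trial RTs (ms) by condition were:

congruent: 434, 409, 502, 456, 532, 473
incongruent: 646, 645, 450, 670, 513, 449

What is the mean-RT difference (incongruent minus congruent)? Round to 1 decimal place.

M(congruent) = 2806/6 = 467.667
M(incongruent) = 3373/6 = 562.167
Difference = 562.167 − 467.667 = 94.500 ms

94.5 ms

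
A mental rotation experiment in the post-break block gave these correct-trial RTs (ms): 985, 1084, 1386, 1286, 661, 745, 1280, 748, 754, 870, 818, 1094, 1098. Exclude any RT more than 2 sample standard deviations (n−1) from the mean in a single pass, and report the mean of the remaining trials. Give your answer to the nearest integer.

n = 13, ΣRT = 12809, M = 985.308
Σ(x−M)² = 686096.77; s = √(686096.77/12) = 239.112
Cutoffs: 985.308 ± 2·239.112 → [507.1, 1463.5]
No RTs fall outside the cutoffs; all 13 retained. Mean = 12809/13 = 985.308

985 ms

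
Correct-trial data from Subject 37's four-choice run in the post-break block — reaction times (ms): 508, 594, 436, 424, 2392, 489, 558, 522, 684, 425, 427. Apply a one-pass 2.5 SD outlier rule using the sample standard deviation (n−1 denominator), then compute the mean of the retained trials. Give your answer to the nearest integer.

507 ms

n = 11, ΣRT = 7459, M = 678.091
Σ(x−M)² = 3298334.91; s = √(3298334.91/10) = 574.311
Cutoffs: 678.091 ± 2.5·574.311 → [-757.7, 2113.9]
Outside: 2392 → excluded.
Retained (n=10): Σ = 5067, mean = 5067/10 = 506.700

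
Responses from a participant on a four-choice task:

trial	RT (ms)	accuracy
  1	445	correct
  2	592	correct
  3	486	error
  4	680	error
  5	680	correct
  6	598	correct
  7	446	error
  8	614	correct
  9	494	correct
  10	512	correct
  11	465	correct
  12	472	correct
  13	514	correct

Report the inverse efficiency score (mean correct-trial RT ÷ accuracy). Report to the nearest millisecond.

700 ms

Correct trials (n=10): 445, 592, 680, 598, 614, 494, 512, 465, 472, 514
Mean correct RT = 5386/10 = 538.6000 ms
Proportion correct = 10/13
IES = 538.6000 / (10/13) = 700.180 ms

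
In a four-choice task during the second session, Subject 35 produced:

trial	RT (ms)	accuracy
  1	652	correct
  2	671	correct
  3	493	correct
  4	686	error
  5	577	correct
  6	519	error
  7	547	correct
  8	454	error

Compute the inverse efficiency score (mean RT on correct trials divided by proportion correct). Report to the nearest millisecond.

Correct trials (n=5): 652, 671, 493, 577, 547
Mean correct RT = 2940/5 = 588.0000 ms
Proportion correct = 5/8
IES = 588.0000 / (5/8) = 940.800 ms

941 ms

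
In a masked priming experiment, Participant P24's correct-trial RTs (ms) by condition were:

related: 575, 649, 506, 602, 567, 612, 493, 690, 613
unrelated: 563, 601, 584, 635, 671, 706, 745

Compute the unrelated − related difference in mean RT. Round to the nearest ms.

54 ms

M(related) = 5307/9 = 589.667
M(unrelated) = 4505/7 = 643.571
Difference = 643.571 − 589.667 = 53.905 ms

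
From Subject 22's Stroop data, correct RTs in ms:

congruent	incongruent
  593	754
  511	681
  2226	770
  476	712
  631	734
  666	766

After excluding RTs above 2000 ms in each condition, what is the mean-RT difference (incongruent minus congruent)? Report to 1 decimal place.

congruent: exclude 2226
M(congruent) = 2877/5 = 575.400
M(incongruent) = 4417/6 = 736.167
Difference = 736.167 − 575.400 = 160.767 ms

160.8 ms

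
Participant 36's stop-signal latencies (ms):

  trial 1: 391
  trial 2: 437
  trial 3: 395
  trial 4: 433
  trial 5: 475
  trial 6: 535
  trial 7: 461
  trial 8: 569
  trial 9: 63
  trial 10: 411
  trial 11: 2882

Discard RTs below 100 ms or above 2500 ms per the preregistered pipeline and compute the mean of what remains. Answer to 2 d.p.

456.33 ms

Excluded: 63, 2882
Retained (n=9): Σ = 4107
Mean = 4107/9 = 456.3333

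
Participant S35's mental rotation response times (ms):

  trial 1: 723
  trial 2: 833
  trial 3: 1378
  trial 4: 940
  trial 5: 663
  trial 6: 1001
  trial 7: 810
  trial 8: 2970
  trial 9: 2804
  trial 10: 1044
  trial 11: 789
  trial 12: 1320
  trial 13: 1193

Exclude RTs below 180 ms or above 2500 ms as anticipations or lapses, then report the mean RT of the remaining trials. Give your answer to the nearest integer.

972 ms

Excluded: 2804, 2970
Retained (n=11): Σ = 10694
Mean = 10694/11 = 972.1818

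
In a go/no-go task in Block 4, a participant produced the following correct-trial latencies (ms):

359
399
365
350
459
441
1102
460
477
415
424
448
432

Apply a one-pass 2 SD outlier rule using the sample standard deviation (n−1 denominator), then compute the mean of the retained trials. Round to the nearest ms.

n = 13, ΣRT = 6131, M = 471.615
Σ(x−M)² = 450357.08; s = √(450357.08/12) = 193.726
Cutoffs: 471.615 ± 2·193.726 → [84.2, 859.1]
Outside: 1102 → excluded.
Retained (n=12): Σ = 5029, mean = 5029/12 = 419.083

419 ms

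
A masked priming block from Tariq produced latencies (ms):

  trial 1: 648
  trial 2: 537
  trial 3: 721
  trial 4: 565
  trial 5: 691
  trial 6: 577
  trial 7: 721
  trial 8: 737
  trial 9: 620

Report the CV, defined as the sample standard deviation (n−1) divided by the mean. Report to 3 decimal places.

0.117

n = 9, Σ = 5817, M = 646.3333
Σ(x−M)² = 45438.000; s = √(45438.000/8) = 75.3641
CV = 75.3641 / 646.3333 = 0.11660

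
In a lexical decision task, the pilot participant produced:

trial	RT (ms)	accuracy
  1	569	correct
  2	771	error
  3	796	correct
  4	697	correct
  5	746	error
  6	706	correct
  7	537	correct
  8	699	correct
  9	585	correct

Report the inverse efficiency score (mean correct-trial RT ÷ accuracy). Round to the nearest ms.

843 ms

Correct trials (n=7): 569, 796, 697, 706, 537, 699, 585
Mean correct RT = 4589/7 = 655.5714 ms
Proportion correct = 7/9
IES = 655.5714 / (7/9) = 842.878 ms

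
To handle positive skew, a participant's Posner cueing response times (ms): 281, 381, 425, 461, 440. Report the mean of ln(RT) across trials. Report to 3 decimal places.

5.971

ln(RT): 5.6384, 5.9428, 6.0521, 6.1334, 6.0868
Σ ln(RT) = 29.8534
Mean = 29.8534/5 = 5.97068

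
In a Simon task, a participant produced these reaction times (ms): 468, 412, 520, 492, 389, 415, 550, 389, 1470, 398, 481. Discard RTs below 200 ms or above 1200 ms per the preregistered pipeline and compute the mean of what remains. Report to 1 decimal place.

451.4 ms

Excluded: 1470
Retained (n=10): Σ = 4514
Mean = 4514/10 = 451.4000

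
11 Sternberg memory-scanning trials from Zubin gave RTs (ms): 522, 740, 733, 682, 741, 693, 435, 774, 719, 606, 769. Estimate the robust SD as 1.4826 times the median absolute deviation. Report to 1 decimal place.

54.9 ms

Sorted: 435, 522, 606, 682, 693, 719, 733, 740, 741, 769, 774 → median = 719
|x − 719| sorted: 0, 14, 21, 22, 26, 37, 50, 55, 113, 197, 284 → MAD = 37
Robust SD ≈ 1.4826 × 37 = 54.856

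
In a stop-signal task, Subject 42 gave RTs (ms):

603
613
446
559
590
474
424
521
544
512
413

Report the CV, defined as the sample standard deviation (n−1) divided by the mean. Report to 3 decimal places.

n = 11, Σ = 5699, M = 518.0909
Σ(x−M)² = 50816.909; s = √(50816.909/10) = 71.2860
CV = 71.2860 / 518.0909 = 0.13759

0.138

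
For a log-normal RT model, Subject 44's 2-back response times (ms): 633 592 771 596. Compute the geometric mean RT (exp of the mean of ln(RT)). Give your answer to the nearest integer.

ln(RT): 6.4505, 6.3835, 6.6477, 6.3902
Mean ln(RT) = 25.8719/4 = 6.46798
Geometric mean = exp(6.46798) = 644.18 ms

644 ms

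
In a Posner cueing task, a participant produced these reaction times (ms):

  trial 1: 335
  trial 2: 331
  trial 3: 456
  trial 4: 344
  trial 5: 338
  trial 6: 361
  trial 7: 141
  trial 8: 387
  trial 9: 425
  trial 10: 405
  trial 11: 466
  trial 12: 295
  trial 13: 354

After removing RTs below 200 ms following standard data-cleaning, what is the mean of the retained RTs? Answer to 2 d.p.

374.75 ms

Excluded: 141
Retained (n=12): Σ = 4497
Mean = 4497/12 = 374.7500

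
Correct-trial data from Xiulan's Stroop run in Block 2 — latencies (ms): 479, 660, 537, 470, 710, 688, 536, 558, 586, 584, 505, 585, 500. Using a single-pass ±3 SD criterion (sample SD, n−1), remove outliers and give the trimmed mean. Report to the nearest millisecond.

569 ms

n = 13, ΣRT = 7398, M = 569.077
Σ(x−M)² = 72084.92; s = √(72084.92/12) = 77.505
Cutoffs: 569.077 ± 3·77.505 → [336.6, 801.6]
No RTs fall outside the cutoffs; all 13 retained. Mean = 7398/13 = 569.077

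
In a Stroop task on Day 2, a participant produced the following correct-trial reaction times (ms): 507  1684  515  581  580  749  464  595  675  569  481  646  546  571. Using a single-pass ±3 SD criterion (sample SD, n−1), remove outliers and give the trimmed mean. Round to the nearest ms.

n = 14, ΣRT = 9163, M = 654.500
Σ(x−M)² = 1217449.50; s = √(1217449.50/13) = 306.023
Cutoffs: 654.500 ± 3·306.023 → [-263.6, 1572.6]
Outside: 1684 → excluded.
Retained (n=13): Σ = 7479, mean = 7479/13 = 575.308

575 ms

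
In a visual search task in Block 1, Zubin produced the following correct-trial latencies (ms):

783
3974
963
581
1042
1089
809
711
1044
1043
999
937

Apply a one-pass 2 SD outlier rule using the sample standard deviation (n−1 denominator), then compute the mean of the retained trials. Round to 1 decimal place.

909.2 ms

n = 12, ΣRT = 13975, M = 1164.583
Σ(x−M)² = 8881084.92; s = √(8881084.92/11) = 898.538
Cutoffs: 1164.583 ± 2·898.538 → [-632.5, 2961.7]
Outside: 3974 → excluded.
Retained (n=11): Σ = 10001, mean = 10001/11 = 909.182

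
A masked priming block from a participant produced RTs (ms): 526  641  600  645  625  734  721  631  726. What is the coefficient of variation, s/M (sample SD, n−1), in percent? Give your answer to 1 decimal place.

n = 9, Σ = 5849, M = 649.8889
Σ(x−M)² = 36840.889; s = √(36840.889/8) = 67.8610
CV = 67.8610 / 649.8889 = 0.10442 = 10.442%

10.4%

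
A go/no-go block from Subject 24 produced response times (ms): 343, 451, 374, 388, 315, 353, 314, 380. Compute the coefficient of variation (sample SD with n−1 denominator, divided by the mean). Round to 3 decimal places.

n = 8, Σ = 2918, M = 364.7500
Σ(x−M)² = 13959.500; s = √(13959.500/7) = 44.6566
CV = 44.6566 / 364.7500 = 0.12243

0.122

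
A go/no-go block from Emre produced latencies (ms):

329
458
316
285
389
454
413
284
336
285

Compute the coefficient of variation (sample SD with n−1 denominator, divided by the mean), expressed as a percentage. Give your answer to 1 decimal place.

19.3%

n = 10, Σ = 3549, M = 354.9000
Σ(x−M)² = 42328.900; s = √(42328.900/9) = 68.5800
CV = 68.5800 / 354.9000 = 0.19324 = 19.324%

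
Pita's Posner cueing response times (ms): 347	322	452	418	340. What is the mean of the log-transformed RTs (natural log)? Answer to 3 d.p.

ln(RT): 5.8493, 5.7746, 6.1137, 6.0355, 5.8289
Σ ln(RT) = 29.6020
Mean = 29.6020/5 = 5.92040

5.920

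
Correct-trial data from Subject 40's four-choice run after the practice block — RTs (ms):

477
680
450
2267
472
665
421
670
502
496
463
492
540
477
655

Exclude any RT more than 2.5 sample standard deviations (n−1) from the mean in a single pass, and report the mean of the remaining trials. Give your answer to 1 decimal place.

532.9 ms

n = 15, ΣRT = 9727, M = 648.467
Σ(x−M)² = 2917839.73; s = √(2917839.73/14) = 456.527
Cutoffs: 648.467 ± 2.5·456.527 → [-492.9, 1789.8]
Outside: 2267 → excluded.
Retained (n=14): Σ = 7460, mean = 7460/14 = 532.857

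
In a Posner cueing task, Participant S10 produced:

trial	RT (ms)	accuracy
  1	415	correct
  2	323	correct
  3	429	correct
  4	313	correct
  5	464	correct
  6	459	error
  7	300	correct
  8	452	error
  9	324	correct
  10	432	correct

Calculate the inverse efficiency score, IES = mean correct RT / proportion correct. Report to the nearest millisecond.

Correct trials (n=8): 415, 323, 429, 313, 464, 300, 324, 432
Mean correct RT = 3000/8 = 375.0000 ms
Proportion correct = 8/10
IES = 375.0000 / (8/10) = 468.750 ms

469 ms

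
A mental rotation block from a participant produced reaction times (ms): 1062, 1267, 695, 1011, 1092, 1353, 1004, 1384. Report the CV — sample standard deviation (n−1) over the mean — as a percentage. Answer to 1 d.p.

n = 8, Σ = 8868, M = 1108.5000
Σ(x−M)² = 354646.000; s = √(354646.000/7) = 225.0860
CV = 225.0860 / 1108.5000 = 0.20305 = 20.305%

20.3%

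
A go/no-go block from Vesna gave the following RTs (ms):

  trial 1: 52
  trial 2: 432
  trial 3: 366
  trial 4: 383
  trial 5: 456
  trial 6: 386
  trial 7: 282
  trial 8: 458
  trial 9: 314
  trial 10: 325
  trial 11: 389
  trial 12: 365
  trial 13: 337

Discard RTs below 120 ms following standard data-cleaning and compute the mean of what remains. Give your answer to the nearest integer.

Excluded: 52
Retained (n=12): Σ = 4493
Mean = 4493/12 = 374.4167

374 ms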